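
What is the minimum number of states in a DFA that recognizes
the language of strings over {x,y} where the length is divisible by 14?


States track (length) mod 14.
Need 14 states: one per remainder 0..13; accept = remainder 0.

14


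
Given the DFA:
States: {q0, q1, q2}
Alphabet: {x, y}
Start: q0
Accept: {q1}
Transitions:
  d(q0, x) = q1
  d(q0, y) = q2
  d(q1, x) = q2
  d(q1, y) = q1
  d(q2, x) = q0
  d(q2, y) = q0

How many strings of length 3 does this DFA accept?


Enumerating all length-3 strings:
  "xxx" -> q0 [reject]
  "xxy" -> q0 [reject]
  "xyx" -> q2 [reject]
  "xyy" -> q1 [accept]
  "yxx" -> q1 [accept]
  "yxy" -> q2 [reject]
  "yyx" -> q1 [accept]
  "yyy" -> q2 [reject]

3 out of 8


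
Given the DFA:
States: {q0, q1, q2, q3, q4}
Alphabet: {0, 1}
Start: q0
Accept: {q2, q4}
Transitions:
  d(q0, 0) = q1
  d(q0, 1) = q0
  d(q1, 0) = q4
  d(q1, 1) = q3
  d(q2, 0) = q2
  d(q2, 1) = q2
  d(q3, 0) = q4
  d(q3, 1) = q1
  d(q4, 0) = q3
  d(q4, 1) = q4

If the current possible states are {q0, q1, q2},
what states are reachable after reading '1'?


Apply transition on '1' from each current state:
  d(q0, 1) = q0
  d(q1, 1) = q3
  d(q2, 1) = q2

{q0, q2, q3}


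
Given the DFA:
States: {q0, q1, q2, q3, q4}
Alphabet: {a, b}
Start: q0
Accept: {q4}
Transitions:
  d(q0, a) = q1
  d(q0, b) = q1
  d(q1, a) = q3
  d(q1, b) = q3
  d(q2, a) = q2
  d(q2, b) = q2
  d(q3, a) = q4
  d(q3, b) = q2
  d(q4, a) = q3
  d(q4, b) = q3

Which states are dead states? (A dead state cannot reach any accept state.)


Forward reachability from each state:
  q0 -> reaches accept state q4 (live)
  q1 -> reaches accept state q4 (live)
  q2 -> reaches {q2}, no accept state (dead)
  q3 -> reaches accept state q4 (live)
  q4 -> reaches accept state q4 (live)

{q2}


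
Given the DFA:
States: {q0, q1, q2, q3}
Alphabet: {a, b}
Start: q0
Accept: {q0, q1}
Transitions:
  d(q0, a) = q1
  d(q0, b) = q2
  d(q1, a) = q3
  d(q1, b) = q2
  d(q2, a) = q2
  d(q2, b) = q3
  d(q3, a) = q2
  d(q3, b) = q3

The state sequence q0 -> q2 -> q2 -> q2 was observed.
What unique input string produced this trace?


Trace back each transition to find the symbol:
  q0 --[b]--> q2
  q2 --[a]--> q2
  q2 --[a]--> q2

"baa"


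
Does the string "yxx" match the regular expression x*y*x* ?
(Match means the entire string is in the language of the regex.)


|string| = 3; first = 'y'; last = 'x'

Yes, "yxx" matches x*y*x*


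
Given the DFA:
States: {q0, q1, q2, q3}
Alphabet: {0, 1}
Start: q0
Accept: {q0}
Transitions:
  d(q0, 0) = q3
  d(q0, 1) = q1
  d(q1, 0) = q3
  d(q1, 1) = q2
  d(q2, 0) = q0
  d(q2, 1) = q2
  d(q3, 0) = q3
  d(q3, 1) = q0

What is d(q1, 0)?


Looking up transition d(q1, 0)

q3


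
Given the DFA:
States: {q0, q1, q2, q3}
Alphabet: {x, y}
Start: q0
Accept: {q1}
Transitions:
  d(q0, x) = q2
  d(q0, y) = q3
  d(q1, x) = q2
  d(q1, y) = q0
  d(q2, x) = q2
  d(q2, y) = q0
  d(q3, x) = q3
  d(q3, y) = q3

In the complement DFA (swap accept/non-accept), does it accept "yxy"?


Trace: q0 -> q3 -> q3 -> q3
Final: q3
Original accept: {q1}
Complement: q3 is not in original accept

Yes, complement accepts (original rejects)


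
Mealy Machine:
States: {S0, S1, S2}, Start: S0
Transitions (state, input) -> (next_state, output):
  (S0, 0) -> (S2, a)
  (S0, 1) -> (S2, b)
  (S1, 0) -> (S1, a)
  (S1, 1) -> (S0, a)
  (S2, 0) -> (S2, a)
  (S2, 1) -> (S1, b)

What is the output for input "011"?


Step-by-step:
  (S0, 0) -> (S2, a)
  (S2, 1) -> (S1, b)
  (S1, 1) -> (S0, a)

"aba"


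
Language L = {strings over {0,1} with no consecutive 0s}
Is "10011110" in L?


'00' occurs at index 1

No, "10011110" is not in L


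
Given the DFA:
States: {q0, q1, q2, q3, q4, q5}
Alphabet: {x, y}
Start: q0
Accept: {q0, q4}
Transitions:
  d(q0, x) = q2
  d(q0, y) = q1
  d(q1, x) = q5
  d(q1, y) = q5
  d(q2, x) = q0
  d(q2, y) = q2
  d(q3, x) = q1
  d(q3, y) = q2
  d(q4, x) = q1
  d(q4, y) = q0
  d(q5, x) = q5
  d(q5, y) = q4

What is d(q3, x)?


Looking up transition d(q3, x)

q1


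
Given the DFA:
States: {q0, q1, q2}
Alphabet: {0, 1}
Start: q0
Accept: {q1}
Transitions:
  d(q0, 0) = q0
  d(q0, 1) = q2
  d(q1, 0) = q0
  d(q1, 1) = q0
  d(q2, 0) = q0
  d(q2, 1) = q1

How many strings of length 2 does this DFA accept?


Enumerating all length-2 strings:
  "00" -> q0 [reject]
  "01" -> q2 [reject]
  "10" -> q0 [reject]
  "11" -> q1 [accept]

1 out of 4


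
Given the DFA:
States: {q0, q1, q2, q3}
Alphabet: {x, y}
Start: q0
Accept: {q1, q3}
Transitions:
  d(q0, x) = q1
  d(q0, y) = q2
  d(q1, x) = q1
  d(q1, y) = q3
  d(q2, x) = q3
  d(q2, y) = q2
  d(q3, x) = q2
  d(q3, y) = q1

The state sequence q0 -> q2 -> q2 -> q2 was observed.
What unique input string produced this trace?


Trace back each transition to find the symbol:
  q0 --[y]--> q2
  q2 --[y]--> q2
  q2 --[y]--> q2

"yyy"


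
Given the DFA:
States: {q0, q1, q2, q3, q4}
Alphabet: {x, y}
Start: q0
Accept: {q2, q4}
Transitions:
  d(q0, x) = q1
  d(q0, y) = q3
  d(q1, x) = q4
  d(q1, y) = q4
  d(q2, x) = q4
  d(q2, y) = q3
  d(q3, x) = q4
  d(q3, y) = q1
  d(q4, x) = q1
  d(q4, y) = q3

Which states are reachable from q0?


BFS from q0:
  layer 0: {q0}
  layer 1: {q1, q3}
  layer 2: {q4}

{q0, q1, q3, q4}


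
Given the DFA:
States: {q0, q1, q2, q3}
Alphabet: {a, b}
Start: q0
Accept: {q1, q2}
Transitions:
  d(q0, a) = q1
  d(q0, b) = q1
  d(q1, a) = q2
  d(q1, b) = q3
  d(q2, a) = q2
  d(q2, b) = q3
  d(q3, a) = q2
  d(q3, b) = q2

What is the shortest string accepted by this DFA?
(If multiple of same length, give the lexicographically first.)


BFS by string length (lex-first path to each state shown):
  len 0: q0<-""
  len 1: q1<-"a"
Found accept state at length 1.

"a"


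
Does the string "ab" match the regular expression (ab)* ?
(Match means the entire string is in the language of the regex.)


|string| = 2; first = 'a'; last = 'b'

Yes, "ab" matches (ab)*


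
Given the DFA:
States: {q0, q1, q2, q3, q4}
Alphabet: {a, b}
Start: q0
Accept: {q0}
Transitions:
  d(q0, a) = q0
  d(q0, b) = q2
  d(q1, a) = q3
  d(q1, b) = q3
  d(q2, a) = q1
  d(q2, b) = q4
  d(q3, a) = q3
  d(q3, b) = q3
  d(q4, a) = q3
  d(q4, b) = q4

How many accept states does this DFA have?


Accept states listed: {q0}
Counting: q0(1)

1


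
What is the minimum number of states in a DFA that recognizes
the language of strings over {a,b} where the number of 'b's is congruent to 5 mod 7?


States track (count of 'b') mod 7.
Need 7 states: one per remainder 0..6; accept = remainder 5.

7


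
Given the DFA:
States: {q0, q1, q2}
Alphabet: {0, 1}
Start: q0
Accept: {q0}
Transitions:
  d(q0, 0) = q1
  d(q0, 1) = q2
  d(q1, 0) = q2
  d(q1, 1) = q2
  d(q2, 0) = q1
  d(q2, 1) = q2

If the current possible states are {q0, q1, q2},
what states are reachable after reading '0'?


Apply transition on '0' from each current state:
  d(q0, 0) = q1
  d(q1, 0) = q2
  d(q2, 0) = q1

{q1, q2}


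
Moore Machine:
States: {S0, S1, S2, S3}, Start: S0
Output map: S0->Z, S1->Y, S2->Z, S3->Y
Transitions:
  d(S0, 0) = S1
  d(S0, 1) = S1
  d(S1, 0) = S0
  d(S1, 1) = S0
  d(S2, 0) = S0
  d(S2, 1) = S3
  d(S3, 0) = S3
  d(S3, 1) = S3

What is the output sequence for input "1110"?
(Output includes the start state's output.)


Start: S0 (output Z)
  --1--> S1 (output Y)
  --1--> S0 (output Z)
  --1--> S1 (output Y)
  --0--> S0 (output Z)

"ZYZYZ"


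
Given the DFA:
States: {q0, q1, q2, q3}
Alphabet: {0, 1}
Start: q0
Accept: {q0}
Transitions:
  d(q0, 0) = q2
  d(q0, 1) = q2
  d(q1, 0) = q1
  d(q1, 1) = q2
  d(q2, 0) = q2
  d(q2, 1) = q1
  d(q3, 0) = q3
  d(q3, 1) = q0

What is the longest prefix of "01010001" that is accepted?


Run the DFA, marking each prefix where the state is accepting:
  "" -> q0 [accept]
  "0" -> q2 [reject]
  "01" -> q1 [reject]
  "010" -> q1 [reject]
  "0101" -> q2 [reject]
  "01010" -> q2 [reject]
  "010100" -> q2 [reject]
  "0101000" -> q2 [reject]
  "01010001" -> q1 [reject]

""


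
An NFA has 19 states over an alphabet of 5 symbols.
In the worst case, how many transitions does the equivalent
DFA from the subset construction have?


Subset construction: one DFA state per subset of NFA states = 2^19 = 524288 states.
Each DFA state has 5 outgoing transitions: 524288 * 5 = 2621440

2621440


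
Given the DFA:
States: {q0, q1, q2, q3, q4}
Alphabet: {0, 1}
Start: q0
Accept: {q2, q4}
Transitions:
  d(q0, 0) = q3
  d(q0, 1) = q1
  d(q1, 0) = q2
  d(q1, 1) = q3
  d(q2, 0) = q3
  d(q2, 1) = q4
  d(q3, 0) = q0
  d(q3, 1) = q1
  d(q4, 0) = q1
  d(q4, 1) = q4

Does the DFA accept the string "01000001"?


Trace: q0 -> q3 -> q1 -> q2 -> q3 -> q0 -> q3 -> q0 -> q1
Final state: q1
Accept states: {q2, q4}

No, rejected (final state q1 is not an accept state)


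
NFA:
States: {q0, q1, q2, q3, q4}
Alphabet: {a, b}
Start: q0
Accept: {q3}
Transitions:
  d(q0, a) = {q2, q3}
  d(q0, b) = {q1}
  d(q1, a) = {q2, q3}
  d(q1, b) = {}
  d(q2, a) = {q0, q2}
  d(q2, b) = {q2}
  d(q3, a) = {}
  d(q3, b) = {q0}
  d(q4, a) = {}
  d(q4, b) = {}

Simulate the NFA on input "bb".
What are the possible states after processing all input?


Start: {q0}
  --b--> {q1}
  --b--> {}

{} (empty set, no valid transitions)


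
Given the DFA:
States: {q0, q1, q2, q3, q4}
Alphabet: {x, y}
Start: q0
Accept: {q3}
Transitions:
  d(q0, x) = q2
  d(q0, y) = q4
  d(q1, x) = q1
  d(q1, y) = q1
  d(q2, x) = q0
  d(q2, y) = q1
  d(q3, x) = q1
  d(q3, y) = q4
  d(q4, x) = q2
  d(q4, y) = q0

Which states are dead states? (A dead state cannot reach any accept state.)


Forward reachability from each state:
  q0 -> reaches {q0, q1, q2, q4}, no accept state (dead)
  q1 -> reaches {q1}, no accept state (dead)
  q2 -> reaches {q0, q1, q2, q4}, no accept state (dead)
  q3 -> reaches accept state q3 (live)
  q4 -> reaches {q0, q1, q2, q4}, no accept state (dead)

{q0, q1, q2, q4}


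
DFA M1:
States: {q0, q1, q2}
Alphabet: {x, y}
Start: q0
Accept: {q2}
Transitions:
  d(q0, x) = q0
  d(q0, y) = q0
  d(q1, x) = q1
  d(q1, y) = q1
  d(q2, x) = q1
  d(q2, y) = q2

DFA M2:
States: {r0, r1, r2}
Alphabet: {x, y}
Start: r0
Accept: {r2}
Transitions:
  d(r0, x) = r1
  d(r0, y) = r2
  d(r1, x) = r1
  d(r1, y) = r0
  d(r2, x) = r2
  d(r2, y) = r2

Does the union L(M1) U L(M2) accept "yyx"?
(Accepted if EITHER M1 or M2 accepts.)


M1: final=q0 accepted=False
M2: final=r2 accepted=True

Yes, union accepts


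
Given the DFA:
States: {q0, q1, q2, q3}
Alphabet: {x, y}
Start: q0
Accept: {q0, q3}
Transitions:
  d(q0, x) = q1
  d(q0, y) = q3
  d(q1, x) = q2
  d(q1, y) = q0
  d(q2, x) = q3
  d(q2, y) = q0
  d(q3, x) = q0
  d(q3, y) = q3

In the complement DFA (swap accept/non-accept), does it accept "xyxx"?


Trace: q0 -> q1 -> q0 -> q1 -> q2
Final: q2
Original accept: {q0, q3}
Complement: q2 is not in original accept

Yes, complement accepts (original rejects)


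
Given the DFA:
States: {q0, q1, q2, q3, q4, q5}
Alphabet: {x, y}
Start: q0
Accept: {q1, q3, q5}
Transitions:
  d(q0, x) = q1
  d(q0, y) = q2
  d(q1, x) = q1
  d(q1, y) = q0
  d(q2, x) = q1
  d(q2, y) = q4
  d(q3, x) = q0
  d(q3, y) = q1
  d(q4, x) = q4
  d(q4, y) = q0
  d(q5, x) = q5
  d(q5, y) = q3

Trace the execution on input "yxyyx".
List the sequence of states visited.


Input: yxyyx
d(q0, y) = q2
d(q2, x) = q1
d(q1, y) = q0
d(q0, y) = q2
d(q2, x) = q1


q0 -> q2 -> q1 -> q0 -> q2 -> q1


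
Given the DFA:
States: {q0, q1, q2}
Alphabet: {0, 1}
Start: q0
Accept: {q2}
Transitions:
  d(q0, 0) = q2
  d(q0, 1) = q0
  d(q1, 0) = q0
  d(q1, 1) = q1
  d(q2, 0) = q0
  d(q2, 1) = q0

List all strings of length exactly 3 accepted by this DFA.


All strings of length 3: 8 total
Accepted: 3

"000", "010", "110"


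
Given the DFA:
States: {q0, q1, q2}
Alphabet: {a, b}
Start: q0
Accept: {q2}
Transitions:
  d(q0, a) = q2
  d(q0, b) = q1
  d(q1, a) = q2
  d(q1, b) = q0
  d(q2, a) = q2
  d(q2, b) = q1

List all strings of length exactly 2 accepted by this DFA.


All strings of length 2: 4 total
Accepted: 2

"aa", "ba"


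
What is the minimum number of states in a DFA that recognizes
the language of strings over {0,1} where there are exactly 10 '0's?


States: count = 0, 1, ..., 10 (that's 11 states), plus a dead state for count > 10.
Total: 11 + 1 = 12. Accept = count-10 state.

12


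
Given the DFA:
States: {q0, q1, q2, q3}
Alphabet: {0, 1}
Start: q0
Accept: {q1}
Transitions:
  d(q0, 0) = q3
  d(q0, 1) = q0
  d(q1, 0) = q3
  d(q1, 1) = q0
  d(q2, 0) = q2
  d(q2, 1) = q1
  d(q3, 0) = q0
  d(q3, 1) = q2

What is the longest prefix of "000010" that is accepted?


Run the DFA, marking each prefix where the state is accepting:
  "" -> q0 [reject]
  "0" -> q3 [reject]
  "00" -> q0 [reject]
  "000" -> q3 [reject]
  "0000" -> q0 [reject]
  "00001" -> q0 [reject]
  "000010" -> q3 [reject]

No prefix is accepted


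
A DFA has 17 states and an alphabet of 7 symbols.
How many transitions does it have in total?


Each state has exactly one transition per symbol.
17 * 7 = 119

119


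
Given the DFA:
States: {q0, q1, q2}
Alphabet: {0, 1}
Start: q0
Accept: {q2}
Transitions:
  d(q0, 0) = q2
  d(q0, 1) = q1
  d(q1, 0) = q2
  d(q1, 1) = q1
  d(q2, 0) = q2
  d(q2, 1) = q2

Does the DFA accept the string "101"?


Trace: q0 -> q1 -> q2 -> q2
Final state: q2
Accept states: {q2}

Yes, accepted (final state q2 is an accept state)


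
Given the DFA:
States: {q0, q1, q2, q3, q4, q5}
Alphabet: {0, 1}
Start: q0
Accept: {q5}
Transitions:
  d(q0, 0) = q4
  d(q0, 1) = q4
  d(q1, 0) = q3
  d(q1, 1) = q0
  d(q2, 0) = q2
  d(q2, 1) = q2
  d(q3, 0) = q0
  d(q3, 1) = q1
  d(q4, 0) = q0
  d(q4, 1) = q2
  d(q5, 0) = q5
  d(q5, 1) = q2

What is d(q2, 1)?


Looking up transition d(q2, 1)

q2


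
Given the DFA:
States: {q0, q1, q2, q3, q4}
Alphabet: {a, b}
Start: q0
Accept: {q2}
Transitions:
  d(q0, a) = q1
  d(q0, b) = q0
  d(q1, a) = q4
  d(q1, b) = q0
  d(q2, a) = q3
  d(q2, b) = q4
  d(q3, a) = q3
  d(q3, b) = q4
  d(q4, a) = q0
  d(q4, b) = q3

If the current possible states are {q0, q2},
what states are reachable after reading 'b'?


Apply transition on 'b' from each current state:
  d(q0, b) = q0
  d(q2, b) = q4

{q0, q4}


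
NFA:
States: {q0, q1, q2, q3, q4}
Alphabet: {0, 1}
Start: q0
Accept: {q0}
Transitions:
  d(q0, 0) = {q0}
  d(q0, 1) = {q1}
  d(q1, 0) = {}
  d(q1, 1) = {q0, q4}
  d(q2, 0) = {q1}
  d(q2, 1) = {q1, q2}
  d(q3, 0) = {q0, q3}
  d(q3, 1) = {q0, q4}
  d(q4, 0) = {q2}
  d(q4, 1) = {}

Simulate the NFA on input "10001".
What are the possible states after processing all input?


Start: {q0}
  --1--> {q1}
  --0--> {}
  --0--> {}
  --0--> {}
  --1--> {}

{} (empty set, no valid transitions)


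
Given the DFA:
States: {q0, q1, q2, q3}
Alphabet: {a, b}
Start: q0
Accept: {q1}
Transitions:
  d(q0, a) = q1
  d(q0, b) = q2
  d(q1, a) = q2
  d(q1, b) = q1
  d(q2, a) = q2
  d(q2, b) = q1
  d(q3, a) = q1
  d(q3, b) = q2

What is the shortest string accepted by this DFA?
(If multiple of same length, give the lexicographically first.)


BFS by string length (lex-first path to each state shown):
  len 0: q0<-""
  len 1: q1<-"a", q2<-"b"
Found accept state at length 1.

"a"


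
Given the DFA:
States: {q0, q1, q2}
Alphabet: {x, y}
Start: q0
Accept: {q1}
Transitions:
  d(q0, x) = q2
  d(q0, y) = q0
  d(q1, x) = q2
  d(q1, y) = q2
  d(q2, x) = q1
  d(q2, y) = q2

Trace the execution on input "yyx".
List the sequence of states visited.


Input: yyx
d(q0, y) = q0
d(q0, y) = q0
d(q0, x) = q2


q0 -> q0 -> q0 -> q2


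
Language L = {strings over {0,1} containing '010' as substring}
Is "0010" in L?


'010' occurs at index 1

Yes, "0010" is in L


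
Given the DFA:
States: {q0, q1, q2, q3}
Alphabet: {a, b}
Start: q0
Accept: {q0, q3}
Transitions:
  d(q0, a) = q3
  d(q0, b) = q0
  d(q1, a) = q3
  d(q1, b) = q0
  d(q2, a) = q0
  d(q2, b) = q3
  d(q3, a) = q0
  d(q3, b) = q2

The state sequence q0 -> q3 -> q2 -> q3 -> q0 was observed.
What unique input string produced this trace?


Trace back each transition to find the symbol:
  q0 --[a]--> q3
  q3 --[b]--> q2
  q2 --[b]--> q3
  q3 --[a]--> q0

"abba"


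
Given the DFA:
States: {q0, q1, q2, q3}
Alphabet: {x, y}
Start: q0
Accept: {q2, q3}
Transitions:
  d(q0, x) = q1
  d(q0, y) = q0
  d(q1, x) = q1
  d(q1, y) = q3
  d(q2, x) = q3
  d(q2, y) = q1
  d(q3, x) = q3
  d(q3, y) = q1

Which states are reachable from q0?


BFS from q0:
  layer 0: {q0}
  layer 1: {q1}
  layer 2: {q3}

{q0, q1, q3}


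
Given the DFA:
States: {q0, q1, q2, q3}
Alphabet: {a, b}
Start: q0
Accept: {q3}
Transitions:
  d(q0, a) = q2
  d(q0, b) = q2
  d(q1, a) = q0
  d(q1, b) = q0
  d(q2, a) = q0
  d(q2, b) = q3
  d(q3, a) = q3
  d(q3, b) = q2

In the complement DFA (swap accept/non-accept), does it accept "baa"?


Trace: q0 -> q2 -> q0 -> q2
Final: q2
Original accept: {q3}
Complement: q2 is not in original accept

Yes, complement accepts (original rejects)


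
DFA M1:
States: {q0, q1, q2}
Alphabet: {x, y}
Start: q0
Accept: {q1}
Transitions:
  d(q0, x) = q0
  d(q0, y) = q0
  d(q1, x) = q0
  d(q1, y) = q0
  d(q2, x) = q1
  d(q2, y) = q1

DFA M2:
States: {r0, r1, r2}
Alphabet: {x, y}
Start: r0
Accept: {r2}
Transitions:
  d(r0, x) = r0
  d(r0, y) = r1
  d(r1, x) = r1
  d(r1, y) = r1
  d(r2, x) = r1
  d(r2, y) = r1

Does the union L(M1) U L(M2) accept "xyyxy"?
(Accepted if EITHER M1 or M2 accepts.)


M1: final=q0 accepted=False
M2: final=r1 accepted=False

No, union rejects (neither accepts)


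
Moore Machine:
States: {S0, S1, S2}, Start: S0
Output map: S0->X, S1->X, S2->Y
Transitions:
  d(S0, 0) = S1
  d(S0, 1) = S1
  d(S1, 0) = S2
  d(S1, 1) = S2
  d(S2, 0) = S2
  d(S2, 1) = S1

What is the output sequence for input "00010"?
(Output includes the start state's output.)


Start: S0 (output X)
  --0--> S1 (output X)
  --0--> S2 (output Y)
  --0--> S2 (output Y)
  --1--> S1 (output X)
  --0--> S2 (output Y)

"XXYYXY"


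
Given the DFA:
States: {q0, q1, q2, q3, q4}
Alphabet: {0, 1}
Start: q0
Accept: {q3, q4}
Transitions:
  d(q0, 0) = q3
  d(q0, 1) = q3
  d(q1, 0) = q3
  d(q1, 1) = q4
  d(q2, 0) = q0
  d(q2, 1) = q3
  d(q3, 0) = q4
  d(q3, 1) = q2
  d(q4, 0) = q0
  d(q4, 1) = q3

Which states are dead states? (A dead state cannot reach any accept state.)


Forward reachability from each state:
  q0 -> reaches accept state q3 (live)
  q1 -> reaches accept state q3 (live)
  q2 -> reaches accept state q3 (live)
  q3 -> reaches accept state q3 (live)
  q4 -> reaches accept state q3 (live)

None (all states can reach an accept state)


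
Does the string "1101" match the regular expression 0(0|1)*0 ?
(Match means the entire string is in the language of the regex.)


|string| = 4; first = '1'; last = '1'

No, "1101" does not match 0(0|1)*0


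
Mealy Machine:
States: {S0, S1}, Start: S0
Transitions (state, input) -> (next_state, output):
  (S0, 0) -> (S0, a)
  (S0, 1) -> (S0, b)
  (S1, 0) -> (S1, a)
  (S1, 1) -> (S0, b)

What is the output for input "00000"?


Step-by-step:
  (S0, 0) -> (S0, a)
  (S0, 0) -> (S0, a)
  (S0, 0) -> (S0, a)
  (S0, 0) -> (S0, a)
  (S0, 0) -> (S0, a)

"aaaaa"


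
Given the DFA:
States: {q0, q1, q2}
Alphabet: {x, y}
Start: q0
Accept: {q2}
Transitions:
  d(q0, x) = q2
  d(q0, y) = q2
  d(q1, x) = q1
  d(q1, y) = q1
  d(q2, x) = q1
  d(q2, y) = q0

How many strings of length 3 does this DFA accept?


Enumerating all length-3 strings:
  "xxx" -> q1 [reject]
  "xxy" -> q1 [reject]
  "xyx" -> q2 [accept]
  "xyy" -> q2 [accept]
  "yxx" -> q1 [reject]
  "yxy" -> q1 [reject]
  "yyx" -> q2 [accept]
  "yyy" -> q2 [accept]

4 out of 8


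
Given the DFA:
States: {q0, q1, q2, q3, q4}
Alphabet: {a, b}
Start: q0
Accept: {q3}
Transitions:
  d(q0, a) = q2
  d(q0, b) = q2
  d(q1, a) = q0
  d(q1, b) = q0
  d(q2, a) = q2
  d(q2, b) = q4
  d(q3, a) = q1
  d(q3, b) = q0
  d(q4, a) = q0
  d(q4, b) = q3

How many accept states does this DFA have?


Accept states listed: {q3}
Counting: q3(1)

1


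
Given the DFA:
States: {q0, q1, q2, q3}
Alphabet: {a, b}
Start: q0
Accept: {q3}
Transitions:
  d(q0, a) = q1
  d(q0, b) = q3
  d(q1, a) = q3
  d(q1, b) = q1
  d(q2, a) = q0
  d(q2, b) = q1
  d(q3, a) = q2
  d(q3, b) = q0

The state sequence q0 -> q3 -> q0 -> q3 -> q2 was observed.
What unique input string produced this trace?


Trace back each transition to find the symbol:
  q0 --[b]--> q3
  q3 --[b]--> q0
  q0 --[b]--> q3
  q3 --[a]--> q2

"bbba"


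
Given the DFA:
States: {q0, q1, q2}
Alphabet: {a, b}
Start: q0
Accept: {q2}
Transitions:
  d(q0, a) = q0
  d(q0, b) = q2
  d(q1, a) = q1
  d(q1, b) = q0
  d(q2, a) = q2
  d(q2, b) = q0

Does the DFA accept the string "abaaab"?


Trace: q0 -> q0 -> q2 -> q2 -> q2 -> q2 -> q0
Final state: q0
Accept states: {q2}

No, rejected (final state q0 is not an accept state)


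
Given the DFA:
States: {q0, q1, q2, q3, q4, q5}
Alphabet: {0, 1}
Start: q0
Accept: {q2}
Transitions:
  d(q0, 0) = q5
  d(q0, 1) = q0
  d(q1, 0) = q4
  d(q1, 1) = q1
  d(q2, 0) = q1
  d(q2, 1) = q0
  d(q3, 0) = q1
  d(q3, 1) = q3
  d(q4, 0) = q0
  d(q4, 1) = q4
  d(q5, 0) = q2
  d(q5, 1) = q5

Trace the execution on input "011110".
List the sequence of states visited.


Input: 011110
d(q0, 0) = q5
d(q5, 1) = q5
d(q5, 1) = q5
d(q5, 1) = q5
d(q5, 1) = q5
d(q5, 0) = q2


q0 -> q5 -> q5 -> q5 -> q5 -> q5 -> q2


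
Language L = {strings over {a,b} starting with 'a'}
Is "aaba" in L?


first symbol = 'a'

Yes, "aaba" is in L


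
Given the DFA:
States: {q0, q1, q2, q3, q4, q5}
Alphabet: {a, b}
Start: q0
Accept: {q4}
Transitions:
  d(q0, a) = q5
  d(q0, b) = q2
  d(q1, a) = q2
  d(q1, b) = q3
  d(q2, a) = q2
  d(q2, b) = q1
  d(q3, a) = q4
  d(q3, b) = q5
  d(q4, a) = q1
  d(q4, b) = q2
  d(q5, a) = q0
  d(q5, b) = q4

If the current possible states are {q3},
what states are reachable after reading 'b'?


Apply transition on 'b' from each current state:
  d(q3, b) = q5

{q5}


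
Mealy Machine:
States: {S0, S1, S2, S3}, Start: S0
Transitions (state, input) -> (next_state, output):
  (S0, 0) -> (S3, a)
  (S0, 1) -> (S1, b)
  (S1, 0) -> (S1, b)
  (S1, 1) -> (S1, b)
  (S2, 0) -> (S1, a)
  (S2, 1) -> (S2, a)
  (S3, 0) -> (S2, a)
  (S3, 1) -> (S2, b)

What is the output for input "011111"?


Step-by-step:
  (S0, 0) -> (S3, a)
  (S3, 1) -> (S2, b)
  (S2, 1) -> (S2, a)
  (S2, 1) -> (S2, a)
  (S2, 1) -> (S2, a)
  (S2, 1) -> (S2, a)

"abaaaa"


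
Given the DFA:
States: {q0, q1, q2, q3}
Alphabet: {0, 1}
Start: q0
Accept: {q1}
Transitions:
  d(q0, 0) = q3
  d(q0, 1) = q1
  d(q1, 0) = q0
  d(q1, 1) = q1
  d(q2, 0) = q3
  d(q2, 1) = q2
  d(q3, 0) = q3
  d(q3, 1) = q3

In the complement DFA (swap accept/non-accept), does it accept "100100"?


Trace: q0 -> q1 -> q0 -> q3 -> q3 -> q3 -> q3
Final: q3
Original accept: {q1}
Complement: q3 is not in original accept

Yes, complement accepts (original rejects)


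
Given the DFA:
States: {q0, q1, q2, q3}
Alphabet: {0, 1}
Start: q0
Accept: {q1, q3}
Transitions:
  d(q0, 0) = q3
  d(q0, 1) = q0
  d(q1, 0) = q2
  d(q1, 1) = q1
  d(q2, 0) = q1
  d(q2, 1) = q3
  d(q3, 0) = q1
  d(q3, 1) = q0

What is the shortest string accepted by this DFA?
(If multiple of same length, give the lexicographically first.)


BFS by string length (lex-first path to each state shown):
  len 0: q0<-""
  len 1: q0<-"1", q3<-"0"
Found accept state at length 1.

"0"


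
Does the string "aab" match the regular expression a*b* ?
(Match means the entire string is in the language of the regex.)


|string| = 3; first = 'a'; last = 'b'

Yes, "aab" matches a*b*


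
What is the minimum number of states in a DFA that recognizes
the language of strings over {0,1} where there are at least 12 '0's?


States: count = 0, 1, ..., 11, and a final '>= 12' state.
Total: 12 + 1 = 13. Accept = '>= 12' state.

13


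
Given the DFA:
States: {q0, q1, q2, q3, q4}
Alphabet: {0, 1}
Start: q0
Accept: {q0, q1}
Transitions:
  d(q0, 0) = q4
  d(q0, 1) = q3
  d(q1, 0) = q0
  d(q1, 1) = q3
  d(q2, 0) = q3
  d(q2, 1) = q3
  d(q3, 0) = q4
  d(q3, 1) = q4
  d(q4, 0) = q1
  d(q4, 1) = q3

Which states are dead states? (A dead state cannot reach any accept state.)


Forward reachability from each state:
  q0 -> reaches accept state q0 (live)
  q1 -> reaches accept state q0 (live)
  q2 -> reaches accept state q0 (live)
  q3 -> reaches accept state q0 (live)
  q4 -> reaches accept state q0 (live)

None (all states can reach an accept state)


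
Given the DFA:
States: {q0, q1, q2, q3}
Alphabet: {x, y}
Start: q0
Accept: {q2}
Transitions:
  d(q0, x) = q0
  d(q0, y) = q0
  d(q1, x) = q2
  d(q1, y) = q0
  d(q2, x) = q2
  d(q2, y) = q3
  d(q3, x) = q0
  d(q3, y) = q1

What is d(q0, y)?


Looking up transition d(q0, y)

q0


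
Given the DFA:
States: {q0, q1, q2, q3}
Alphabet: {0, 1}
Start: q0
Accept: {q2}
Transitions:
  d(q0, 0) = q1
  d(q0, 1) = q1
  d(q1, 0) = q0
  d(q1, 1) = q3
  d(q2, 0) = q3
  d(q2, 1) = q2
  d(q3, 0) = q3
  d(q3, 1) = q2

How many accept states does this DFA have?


Accept states listed: {q2}
Counting: q2(1)

1


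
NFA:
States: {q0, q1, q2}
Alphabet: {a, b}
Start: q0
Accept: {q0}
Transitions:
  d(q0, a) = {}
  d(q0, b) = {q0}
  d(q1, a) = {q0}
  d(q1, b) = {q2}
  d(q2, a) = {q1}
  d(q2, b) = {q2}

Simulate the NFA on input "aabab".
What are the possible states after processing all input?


Start: {q0}
  --a--> {}
  --a--> {}
  --b--> {}
  --a--> {}
  --b--> {}

{} (empty set, no valid transitions)


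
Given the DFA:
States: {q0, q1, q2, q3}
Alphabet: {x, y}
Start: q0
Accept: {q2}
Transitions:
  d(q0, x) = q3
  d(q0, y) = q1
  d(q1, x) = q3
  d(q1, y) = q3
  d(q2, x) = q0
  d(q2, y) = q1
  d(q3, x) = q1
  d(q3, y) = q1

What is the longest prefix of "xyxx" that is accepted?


Run the DFA, marking each prefix where the state is accepting:
  "" -> q0 [reject]
  "x" -> q3 [reject]
  "xy" -> q1 [reject]
  "xyx" -> q3 [reject]
  "xyxx" -> q1 [reject]

No prefix is accepted


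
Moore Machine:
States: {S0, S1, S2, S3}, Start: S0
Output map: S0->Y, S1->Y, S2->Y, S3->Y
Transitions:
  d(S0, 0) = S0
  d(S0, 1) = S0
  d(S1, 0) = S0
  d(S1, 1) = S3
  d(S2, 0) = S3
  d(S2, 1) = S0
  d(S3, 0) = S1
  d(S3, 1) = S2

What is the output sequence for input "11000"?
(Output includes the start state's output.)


Start: S0 (output Y)
  --1--> S0 (output Y)
  --1--> S0 (output Y)
  --0--> S0 (output Y)
  --0--> S0 (output Y)
  --0--> S0 (output Y)

"YYYYYY"


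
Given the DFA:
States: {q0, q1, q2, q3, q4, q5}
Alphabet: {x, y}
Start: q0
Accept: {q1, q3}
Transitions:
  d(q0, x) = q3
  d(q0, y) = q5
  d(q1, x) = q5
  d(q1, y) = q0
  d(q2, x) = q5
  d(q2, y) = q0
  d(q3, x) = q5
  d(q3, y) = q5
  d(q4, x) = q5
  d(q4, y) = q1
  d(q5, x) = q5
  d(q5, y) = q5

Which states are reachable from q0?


BFS from q0:
  layer 0: {q0}
  layer 1: {q3, q5}

{q0, q3, q5}


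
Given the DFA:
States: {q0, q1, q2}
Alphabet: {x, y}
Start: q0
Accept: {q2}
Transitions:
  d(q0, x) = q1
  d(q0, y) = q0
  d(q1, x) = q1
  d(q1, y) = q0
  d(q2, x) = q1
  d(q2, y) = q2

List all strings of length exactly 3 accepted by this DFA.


All strings of length 3: 8 total
Accepted: 0

None


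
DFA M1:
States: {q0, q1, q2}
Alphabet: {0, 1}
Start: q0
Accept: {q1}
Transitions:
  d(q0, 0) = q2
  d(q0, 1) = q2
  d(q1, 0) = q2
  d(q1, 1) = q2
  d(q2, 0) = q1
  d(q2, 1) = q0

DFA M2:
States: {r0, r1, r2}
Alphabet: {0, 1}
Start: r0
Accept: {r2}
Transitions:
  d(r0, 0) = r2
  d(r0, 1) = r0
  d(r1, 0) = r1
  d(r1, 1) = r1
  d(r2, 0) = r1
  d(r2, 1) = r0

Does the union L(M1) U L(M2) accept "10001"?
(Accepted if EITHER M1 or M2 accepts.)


M1: final=q2 accepted=False
M2: final=r1 accepted=False

No, union rejects (neither accepts)


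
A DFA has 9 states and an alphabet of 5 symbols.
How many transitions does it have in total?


Each state has exactly one transition per symbol.
9 * 5 = 45

45


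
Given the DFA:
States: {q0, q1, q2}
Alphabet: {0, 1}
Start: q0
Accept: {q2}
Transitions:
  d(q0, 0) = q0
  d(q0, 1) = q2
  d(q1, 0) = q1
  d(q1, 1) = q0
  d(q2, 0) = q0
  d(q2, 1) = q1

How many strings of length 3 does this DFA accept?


Enumerating all length-3 strings:
  "000" -> q0 [reject]
  "001" -> q2 [accept]
  "010" -> q0 [reject]
  "011" -> q1 [reject]
  "100" -> q0 [reject]
  "101" -> q2 [accept]
  "110" -> q1 [reject]
  "111" -> q0 [reject]

2 out of 8


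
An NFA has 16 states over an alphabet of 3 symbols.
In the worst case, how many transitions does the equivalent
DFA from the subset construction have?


Subset construction: one DFA state per subset of NFA states = 2^16 = 65536 states.
Each DFA state has 3 outgoing transitions: 65536 * 3 = 196608

196608


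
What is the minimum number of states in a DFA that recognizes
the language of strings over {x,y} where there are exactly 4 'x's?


States: count = 0, 1, ..., 4 (that's 5 states), plus a dead state for count > 4.
Total: 5 + 1 = 6. Accept = count-4 state.

6


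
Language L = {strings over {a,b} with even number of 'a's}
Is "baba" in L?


count('a') = 2; 2 mod 2 = 0

Yes, "baba" is in L


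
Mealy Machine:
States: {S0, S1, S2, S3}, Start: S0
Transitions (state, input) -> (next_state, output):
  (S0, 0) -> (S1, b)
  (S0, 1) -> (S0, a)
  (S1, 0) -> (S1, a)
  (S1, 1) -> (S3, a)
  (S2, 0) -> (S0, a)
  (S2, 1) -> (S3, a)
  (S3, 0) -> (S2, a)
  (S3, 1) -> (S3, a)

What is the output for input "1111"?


Step-by-step:
  (S0, 1) -> (S0, a)
  (S0, 1) -> (S0, a)
  (S0, 1) -> (S0, a)
  (S0, 1) -> (S0, a)

"aaaa"


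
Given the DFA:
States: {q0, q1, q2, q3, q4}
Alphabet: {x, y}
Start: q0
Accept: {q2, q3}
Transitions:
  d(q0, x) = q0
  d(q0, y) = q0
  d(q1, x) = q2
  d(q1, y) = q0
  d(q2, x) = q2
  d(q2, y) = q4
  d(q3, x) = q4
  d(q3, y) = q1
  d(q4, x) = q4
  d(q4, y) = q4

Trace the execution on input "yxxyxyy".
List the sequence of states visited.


Input: yxxyxyy
d(q0, y) = q0
d(q0, x) = q0
d(q0, x) = q0
d(q0, y) = q0
d(q0, x) = q0
d(q0, y) = q0
d(q0, y) = q0


q0 -> q0 -> q0 -> q0 -> q0 -> q0 -> q0 -> q0


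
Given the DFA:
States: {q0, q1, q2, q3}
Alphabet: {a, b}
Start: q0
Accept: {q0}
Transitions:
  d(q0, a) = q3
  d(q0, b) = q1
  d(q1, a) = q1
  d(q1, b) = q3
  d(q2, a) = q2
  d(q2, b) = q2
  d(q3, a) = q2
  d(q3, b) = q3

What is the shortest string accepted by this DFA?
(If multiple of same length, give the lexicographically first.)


BFS by string length (lex-first path to each state shown):
  len 0: q0<-""
Found accept state at length 0.

"" (empty string)


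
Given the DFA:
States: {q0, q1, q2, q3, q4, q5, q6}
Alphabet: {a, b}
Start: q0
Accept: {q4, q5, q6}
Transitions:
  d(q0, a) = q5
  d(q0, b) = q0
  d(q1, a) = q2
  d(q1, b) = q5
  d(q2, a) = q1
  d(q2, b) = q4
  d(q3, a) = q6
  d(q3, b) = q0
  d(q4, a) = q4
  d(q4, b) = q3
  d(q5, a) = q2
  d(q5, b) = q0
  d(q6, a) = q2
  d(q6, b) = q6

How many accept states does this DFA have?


Accept states listed: {q4, q5, q6}
Counting: q4(1) q5(2) q6(3)

3


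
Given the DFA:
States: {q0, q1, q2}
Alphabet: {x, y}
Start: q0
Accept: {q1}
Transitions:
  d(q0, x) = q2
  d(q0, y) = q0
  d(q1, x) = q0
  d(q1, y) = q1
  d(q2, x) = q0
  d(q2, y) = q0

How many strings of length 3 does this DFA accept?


Enumerating all length-3 strings:
  "xxx" -> q2 [reject]
  "xxy" -> q0 [reject]
  "xyx" -> q2 [reject]
  "xyy" -> q0 [reject]
  "yxx" -> q0 [reject]
  "yxy" -> q0 [reject]
  "yyx" -> q2 [reject]
  "yyy" -> q0 [reject]

0 out of 8


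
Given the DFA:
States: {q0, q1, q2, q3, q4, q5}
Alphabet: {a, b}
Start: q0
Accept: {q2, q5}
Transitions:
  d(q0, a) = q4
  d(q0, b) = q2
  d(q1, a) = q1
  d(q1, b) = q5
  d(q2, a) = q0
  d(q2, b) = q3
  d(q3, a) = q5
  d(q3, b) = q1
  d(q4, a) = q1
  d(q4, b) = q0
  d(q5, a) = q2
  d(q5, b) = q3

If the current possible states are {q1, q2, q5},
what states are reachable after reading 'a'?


Apply transition on 'a' from each current state:
  d(q1, a) = q1
  d(q2, a) = q0
  d(q5, a) = q2

{q0, q1, q2}


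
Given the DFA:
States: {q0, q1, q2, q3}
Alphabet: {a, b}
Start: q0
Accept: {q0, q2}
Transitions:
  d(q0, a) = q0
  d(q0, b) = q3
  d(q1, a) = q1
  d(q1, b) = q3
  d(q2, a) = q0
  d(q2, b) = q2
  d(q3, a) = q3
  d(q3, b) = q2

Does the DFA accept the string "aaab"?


Trace: q0 -> q0 -> q0 -> q0 -> q3
Final state: q3
Accept states: {q0, q2}

No, rejected (final state q3 is not an accept state)


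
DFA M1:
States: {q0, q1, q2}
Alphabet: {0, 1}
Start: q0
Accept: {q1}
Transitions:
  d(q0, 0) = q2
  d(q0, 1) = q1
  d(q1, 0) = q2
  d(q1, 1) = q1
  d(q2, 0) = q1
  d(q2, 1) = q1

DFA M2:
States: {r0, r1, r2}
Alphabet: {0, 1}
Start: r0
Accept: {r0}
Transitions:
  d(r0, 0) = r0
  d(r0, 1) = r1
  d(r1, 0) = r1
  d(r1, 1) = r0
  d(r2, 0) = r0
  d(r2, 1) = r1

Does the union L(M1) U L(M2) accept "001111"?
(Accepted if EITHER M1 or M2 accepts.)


M1: final=q1 accepted=True
M2: final=r0 accepted=True

Yes, union accepts


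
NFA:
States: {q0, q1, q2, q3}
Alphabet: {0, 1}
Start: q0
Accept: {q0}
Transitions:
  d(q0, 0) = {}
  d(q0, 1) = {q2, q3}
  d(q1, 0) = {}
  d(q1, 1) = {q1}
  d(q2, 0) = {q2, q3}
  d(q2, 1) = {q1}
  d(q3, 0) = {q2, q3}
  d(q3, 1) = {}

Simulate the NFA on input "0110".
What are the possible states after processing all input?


Start: {q0}
  --0--> {}
  --1--> {}
  --1--> {}
  --0--> {}

{} (empty set, no valid transitions)


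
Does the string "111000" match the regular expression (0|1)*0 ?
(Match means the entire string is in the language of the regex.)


|string| = 6; first = '1'; last = '0'

Yes, "111000" matches (0|1)*0


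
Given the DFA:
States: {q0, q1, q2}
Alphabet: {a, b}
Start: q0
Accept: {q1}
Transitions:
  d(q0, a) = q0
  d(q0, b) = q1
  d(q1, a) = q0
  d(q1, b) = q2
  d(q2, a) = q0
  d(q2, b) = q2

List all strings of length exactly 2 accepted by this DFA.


All strings of length 2: 4 total
Accepted: 1

"ab"


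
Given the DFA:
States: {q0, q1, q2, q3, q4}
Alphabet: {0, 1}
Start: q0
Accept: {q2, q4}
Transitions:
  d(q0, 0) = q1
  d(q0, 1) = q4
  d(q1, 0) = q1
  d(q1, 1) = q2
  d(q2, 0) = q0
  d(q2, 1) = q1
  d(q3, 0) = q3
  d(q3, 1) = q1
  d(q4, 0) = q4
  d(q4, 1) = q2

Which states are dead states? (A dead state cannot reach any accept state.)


Forward reachability from each state:
  q0 -> reaches accept state q2 (live)
  q1 -> reaches accept state q2 (live)
  q2 -> reaches accept state q2 (live)
  q3 -> reaches accept state q2 (live)
  q4 -> reaches accept state q2 (live)

None (all states can reach an accept state)


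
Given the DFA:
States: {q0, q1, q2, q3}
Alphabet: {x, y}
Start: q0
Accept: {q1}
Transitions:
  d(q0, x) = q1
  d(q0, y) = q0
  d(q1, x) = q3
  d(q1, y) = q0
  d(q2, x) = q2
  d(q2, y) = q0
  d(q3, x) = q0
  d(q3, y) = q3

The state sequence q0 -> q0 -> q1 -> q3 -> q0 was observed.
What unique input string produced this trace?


Trace back each transition to find the symbol:
  q0 --[y]--> q0
  q0 --[x]--> q1
  q1 --[x]--> q3
  q3 --[x]--> q0

"yxxx"


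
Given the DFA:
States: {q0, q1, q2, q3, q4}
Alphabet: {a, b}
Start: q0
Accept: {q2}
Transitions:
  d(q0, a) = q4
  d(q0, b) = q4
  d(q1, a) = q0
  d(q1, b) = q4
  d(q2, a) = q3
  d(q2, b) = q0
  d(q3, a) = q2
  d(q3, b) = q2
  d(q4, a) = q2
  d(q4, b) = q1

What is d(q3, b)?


Looking up transition d(q3, b)

q2


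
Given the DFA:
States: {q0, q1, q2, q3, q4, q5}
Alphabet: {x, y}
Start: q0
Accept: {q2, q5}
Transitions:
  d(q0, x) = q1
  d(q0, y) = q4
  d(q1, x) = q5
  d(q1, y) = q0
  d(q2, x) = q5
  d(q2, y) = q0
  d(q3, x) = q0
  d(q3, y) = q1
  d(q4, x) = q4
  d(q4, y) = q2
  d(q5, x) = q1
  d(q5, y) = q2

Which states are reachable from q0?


BFS from q0:
  layer 0: {q0}
  layer 1: {q1, q4}
  layer 2: {q2, q5}

{q0, q1, q2, q4, q5}


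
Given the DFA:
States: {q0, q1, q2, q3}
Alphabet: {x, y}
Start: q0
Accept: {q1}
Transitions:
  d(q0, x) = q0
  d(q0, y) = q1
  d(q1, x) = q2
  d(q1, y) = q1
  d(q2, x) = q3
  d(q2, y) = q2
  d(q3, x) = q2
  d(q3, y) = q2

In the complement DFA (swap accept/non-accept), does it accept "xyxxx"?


Trace: q0 -> q0 -> q1 -> q2 -> q3 -> q2
Final: q2
Original accept: {q1}
Complement: q2 is not in original accept

Yes, complement accepts (original rejects)


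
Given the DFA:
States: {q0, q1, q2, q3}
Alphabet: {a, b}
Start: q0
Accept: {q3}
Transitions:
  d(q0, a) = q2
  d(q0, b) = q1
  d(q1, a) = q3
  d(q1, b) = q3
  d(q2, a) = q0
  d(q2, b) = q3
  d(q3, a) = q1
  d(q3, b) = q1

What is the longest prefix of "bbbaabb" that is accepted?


Run the DFA, marking each prefix where the state is accepting:
  "" -> q0 [reject]
  "b" -> q1 [reject]
  "bb" -> q3 [accept]
  "bbb" -> q1 [reject]
  "bbba" -> q3 [accept]
  "bbbaa" -> q1 [reject]
  "bbbaab" -> q3 [accept]
  "bbbaabb" -> q1 [reject]

"bbbaab"


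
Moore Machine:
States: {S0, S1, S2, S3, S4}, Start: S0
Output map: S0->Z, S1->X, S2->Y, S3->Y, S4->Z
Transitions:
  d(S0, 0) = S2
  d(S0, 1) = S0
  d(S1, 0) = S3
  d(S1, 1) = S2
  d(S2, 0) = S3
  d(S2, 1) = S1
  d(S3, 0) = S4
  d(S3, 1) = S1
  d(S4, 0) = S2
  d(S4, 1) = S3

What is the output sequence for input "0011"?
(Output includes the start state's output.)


Start: S0 (output Z)
  --0--> S2 (output Y)
  --0--> S3 (output Y)
  --1--> S1 (output X)
  --1--> S2 (output Y)

"ZYYXY"


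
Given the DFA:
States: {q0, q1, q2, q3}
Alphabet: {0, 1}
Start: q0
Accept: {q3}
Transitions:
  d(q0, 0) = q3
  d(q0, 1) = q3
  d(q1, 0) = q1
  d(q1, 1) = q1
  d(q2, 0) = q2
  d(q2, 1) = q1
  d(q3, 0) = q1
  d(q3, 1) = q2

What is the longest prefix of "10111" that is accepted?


Run the DFA, marking each prefix where the state is accepting:
  "" -> q0 [reject]
  "1" -> q3 [accept]
  "10" -> q1 [reject]
  "101" -> q1 [reject]
  "1011" -> q1 [reject]
  "10111" -> q1 [reject]

"1"


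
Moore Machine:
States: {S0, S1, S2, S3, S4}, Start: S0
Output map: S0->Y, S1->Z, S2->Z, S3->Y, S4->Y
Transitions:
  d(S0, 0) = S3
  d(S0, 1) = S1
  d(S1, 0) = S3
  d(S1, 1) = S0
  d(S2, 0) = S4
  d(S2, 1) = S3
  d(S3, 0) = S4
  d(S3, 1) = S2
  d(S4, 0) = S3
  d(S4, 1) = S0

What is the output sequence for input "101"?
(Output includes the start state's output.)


Start: S0 (output Y)
  --1--> S1 (output Z)
  --0--> S3 (output Y)
  --1--> S2 (output Z)

"YZYZ"


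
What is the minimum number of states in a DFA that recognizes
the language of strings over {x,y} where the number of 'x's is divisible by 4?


States track (count of 'x') mod 4.
Need 4 states: one per remainder 0..3; accept = remainder 0.

4


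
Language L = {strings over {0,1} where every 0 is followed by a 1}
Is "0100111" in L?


'00' present: True; ends with '0': False

No, "0100111" is not in L


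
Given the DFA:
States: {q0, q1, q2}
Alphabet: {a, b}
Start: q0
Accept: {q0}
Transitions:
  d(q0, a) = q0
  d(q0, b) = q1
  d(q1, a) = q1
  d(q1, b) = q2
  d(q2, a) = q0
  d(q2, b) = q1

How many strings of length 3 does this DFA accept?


Enumerating all length-3 strings:
  "aaa" -> q0 [accept]
  "aab" -> q1 [reject]
  "aba" -> q1 [reject]
  "abb" -> q2 [reject]
  "baa" -> q1 [reject]
  "bab" -> q2 [reject]
  "bba" -> q0 [accept]
  "bbb" -> q1 [reject]

2 out of 8


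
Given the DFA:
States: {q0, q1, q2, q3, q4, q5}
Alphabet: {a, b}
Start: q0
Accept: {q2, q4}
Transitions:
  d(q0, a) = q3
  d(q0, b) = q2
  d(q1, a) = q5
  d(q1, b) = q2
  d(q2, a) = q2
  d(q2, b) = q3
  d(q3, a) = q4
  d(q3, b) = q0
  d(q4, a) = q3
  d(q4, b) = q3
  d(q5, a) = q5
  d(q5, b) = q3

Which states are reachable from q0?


BFS from q0:
  layer 0: {q0}
  layer 1: {q2, q3}
  layer 2: {q4}

{q0, q2, q3, q4}


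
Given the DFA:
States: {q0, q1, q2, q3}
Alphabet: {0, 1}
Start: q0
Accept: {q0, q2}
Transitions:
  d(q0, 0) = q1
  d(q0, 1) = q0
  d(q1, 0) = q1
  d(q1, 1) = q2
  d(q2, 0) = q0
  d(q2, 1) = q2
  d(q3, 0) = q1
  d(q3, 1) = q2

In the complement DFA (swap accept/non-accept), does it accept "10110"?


Trace: q0 -> q0 -> q1 -> q2 -> q2 -> q0
Final: q0
Original accept: {q0, q2}
Complement: q0 is in original accept

No, complement rejects (original accepts)


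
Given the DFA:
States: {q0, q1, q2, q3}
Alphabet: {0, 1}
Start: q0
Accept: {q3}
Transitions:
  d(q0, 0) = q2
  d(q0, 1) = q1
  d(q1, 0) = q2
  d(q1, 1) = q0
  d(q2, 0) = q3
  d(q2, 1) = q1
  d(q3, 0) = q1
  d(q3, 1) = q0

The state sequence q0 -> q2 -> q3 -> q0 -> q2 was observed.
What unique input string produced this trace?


Trace back each transition to find the symbol:
  q0 --[0]--> q2
  q2 --[0]--> q3
  q3 --[1]--> q0
  q0 --[0]--> q2

"0010"
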